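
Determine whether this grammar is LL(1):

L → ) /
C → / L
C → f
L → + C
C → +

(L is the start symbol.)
Yes, the grammar is LL(1).

A grammar is LL(1) if for each non-terminal N with multiple productions, the predict sets of those productions are pairwise disjoint, where PREDICT(N → α) = (FIRST(α) \ {ε}) ∪ (FOLLOW(N) if α ⇒* ε).

For L:
  PREDICT(L → ')' '/') = { ')' }
  PREDICT(L → '+' C) = { '+' }
For C:
  PREDICT(C → '/' L) = { '/' }
  PREDICT(C → f) = { 'f' }
  PREDICT(C → '+') = { '+' }

All predict sets are disjoint. The grammar IS LL(1).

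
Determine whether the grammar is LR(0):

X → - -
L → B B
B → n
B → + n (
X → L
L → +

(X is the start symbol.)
No. Shift-reduce conflict between [L → + .] and [B → + . n (]

Augment with X' → X and build the canonical LR(0) collection (I0 = CLOSURE({[X' → . X]}), then GOTO on every symbol after a dot until no new states appear). It has 12 states:
  I0: { [B → . + n (], [B → . n], [L → . +], [L → . B B], [X → . - -], [X → . L], [X' → . X] }  — shift
  I1: { [B → + . n (], [L → + .] }  — shift, reduce
  I2: { [X → - . -] }  — shift
  I3: { [B → . + n (], [B → . n], [L → B . B] }  — shift
  I4: { [X → L .] }  — reduce
  I5: { [X' → X .] }  — accept
  I6: { [B → n .] }  — reduce
  I7: { [B → + . n (] }  — shift
  I8: { [L → B B .] }  — reduce
  I9: { [B → + n . (] }  — shift
  I10: { [B → + n ( .] }  — reduce
  I11: { [X → - - .] }  — reduce

Conflict in state I1:
  Shift-reduce conflict between [L → + .] and [B → + . n (]
So the grammar is NOT LR(0).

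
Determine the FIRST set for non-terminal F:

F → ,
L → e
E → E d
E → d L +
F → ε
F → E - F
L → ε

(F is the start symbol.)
To compute FIRST(F), examine every production with F on the left-hand side, reading each right-hand side left to right until a non-nullable symbol is reached.

FIRST sets of the other non-terminals involved (by the same procedure, iterated to a fixed point):
  FIRST(E) = { 'd' }

From F → ,:
  - ',' is a terminal: add ',' and stop
From F → ε:
  - ε-production, so ε ∈ FIRST(F)
From F → E - F:
  - E is a non-terminal: add FIRST(E) \ {ε} = { 'd' }
    E is not nullable, so stop

Collecting: FIRST(F) = { ',', 'd', ε }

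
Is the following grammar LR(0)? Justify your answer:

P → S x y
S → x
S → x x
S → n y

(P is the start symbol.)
No. Shift-reduce conflict between [S → x .] and [S → x . x]

A grammar is LR(0) if no state in the canonical LR(0) collection has:
  - both a shift item (dot before a terminal) and a complete item (shift-reduce conflict), or
  - two or more complete items (reduce-reduce conflict; the accept item [P' → P .] counts as a complete item here).

Augment with P' → P and build the canonical LR(0) collection (I0 = CLOSURE({[P' → . P]}), then GOTO on every symbol after a dot until no new states appear). It has 9 states:
  I0: { [P → . S x y], [P' → . P], [S → . n y], [S → . x x], [S → . x] }  — shift
  I1: { [P' → P .] }  — accept
  I2: { [P → S . x y] }  — shift
  I3: { [S → n . y] }  — shift
  I4: { [S → x . x], [S → x .] }  — shift, reduce
  I5: { [S → x x .] }  — reduce
  I6: { [S → n y .] }  — reduce
  I7: { [P → S x . y] }  — shift
  I8: { [P → S x y .] }  — reduce

Conflict in state I4:
  Shift-reduce conflict between [S → x .] and [S → x . x]
So the grammar is NOT LR(0).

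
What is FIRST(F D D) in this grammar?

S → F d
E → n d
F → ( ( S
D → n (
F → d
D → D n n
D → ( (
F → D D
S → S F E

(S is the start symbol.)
FIRST sets of the non-terminals involved (from the grammar, by fixed-point iteration):
  FIRST(F) = { '(', 'd', 'n' }

To compute FIRST(F D D), process the symbols left to right:
Symbol F is a non-terminal. Add FIRST(F) \ {ε} = { '(', 'd', 'n' }
F is not nullable (ε ∉ FIRST(F)), so stop here.
FIRST(F D D) = { '(', 'd', 'n' }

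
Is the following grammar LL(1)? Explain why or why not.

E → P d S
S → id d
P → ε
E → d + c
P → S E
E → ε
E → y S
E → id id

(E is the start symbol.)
Relevant sets:
  FIRST(P) = { 'id', ε }
  FIRST(S) = { 'id' }
  FOLLOW(E) = { $, 'd' }
  FOLLOW(P) = { 'd' }

For E:
  PREDICT(E → P d S) = { 'd', 'id' }
  PREDICT(E → d '+' c) = { 'd' }
  PREDICT(E → ε) = { $, 'd' }
  PREDICT(E → y S) = { 'y' }
  PREDICT(E → id id) = { 'id' }
For P:
  PREDICT(P → ε) = { 'd' }
  PREDICT(P → S E) = { 'id' }
S has a single production, so nothing to check there.

Conflict found: Predict set conflict for E: { 'd' }
The grammar is NOT LL(1).

Answer: No. Predict set conflict for E: { 'd' }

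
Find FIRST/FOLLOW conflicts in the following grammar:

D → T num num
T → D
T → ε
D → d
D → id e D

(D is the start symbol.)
A FIRST/FOLLOW conflict occurs when a non-terminal N has a nullable alternative N → β (β ⇒* ε) and another alternative N → α with FIRST(α) ∩ FOLLOW(N) ≠ ∅: on such a lookahead the parser cannot decide between expanding α and letting N vanish via β.

Nullable non-terminals: T.
FIRST sets used below: FIRST(D) = { 'd', 'id', 'num' }

T: nullable alternative(s) T → ε; FOLLOW(T) = { 'num' }
  T → D: FIRST \ {ε} = { 'd', 'id', 'num' } — overlaps FOLLOW(T) on { 'num' }: CONFLICT
  T → ε: FIRST \ {ε} = { } — this is the only nullable alternative, skip

D has no nullable alternative, so no FIRST/FOLLOW check is needed there.

So the grammar has 1 FIRST/FOLLOW conflict (marked CONFLICT above).

Answer: Yes. T → D with FOLLOW(T) on { 'num' }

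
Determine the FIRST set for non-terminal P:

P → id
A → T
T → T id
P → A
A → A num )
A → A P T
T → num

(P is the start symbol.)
To compute FIRST(P), examine every production with P on the left-hand side, reading each right-hand side left to right until a non-nullable symbol is reached.

FIRST sets of the other non-terminals involved (by the same procedure, iterated to a fixed point):
  FIRST(A) = { 'num' }

From P → id:
  - id is a terminal: add 'id' and stop
From P → A:
  - A is a non-terminal: add FIRST(A) \ {ε} = { 'num' }
    A is not nullable, so stop

Collecting: FIRST(P) = { 'id', 'num' }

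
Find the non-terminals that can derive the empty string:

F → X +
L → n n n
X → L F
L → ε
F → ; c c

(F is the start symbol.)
{ 'L' }

ε-productions: L → ε
So L is immediately nullable.
No further non-terminal can be added: every production for the remaining non-terminals contains a terminal or a non-nullable non-terminal.
Nullable = { 'L' }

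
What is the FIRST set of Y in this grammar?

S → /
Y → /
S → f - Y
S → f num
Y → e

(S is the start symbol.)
{ '/', 'e' }

To compute FIRST(Y), examine every production with Y on the left-hand side, reading each right-hand side left to right until a non-nullable symbol is reached.

From Y → /:
  - '/' is a terminal: add '/' and stop
From Y → e:
  - e is a terminal: add 'e' and stop

Collecting: FIRST(Y) = { '/', 'e' }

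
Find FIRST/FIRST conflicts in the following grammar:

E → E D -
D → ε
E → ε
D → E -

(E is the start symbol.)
No FIRST/FIRST conflicts.

FIRST sets of the non-terminals at (or reachable through a nullable prefix from) the front of some alternative:
  FIRST(E) = { '-', ε }
  FIRST(D) = { '-', ε }

Productions for E:
  E → E D -: FIRST = { '-' }
  E → ε: FIRST = { ε }
Productions for D:
  D → ε: FIRST = { ε }
  D → E -: FIRST = { '-' }

All alternatives of each non-terminal have pairwise disjoint FIRST sets.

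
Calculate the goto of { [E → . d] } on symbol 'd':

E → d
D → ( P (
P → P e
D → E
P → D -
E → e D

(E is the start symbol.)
{ [E → d .] }

GOTO(I, 'd') = CLOSURE({ [A → αX.β] : [A → α.Xβ] ∈ I, X = 'd' })

Items with dot before 'd', with the dot advanced:
  [E → . d] → [E → d .]
Closure adds nothing (no advanced item has the dot before a non-terminal).

GOTO = { [E → d .] }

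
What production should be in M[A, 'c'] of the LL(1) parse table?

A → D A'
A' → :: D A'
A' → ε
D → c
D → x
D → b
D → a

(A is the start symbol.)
A → D A'

To find M[A, 'c'], we find productions for A where 'c' is in the predict set (PREDICT(N → α) = (FIRST(α) \ {ε}) ∪ (FOLLOW(N) if α ⇒* ε)).

Relevant sets:
  FIRST(D) = { 'a', 'b', 'c', 'x' }

A → D A': PREDICT = { 'a', 'b', 'c', 'x' }
  'c' is in predict set, so this production goes in M[A, 'c']

M[A, 'c'] = A → D A'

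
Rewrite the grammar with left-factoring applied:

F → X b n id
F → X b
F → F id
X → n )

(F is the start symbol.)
Left-factoring transforms A → αβ₁ | αβ₂ into A → αA' and A' → β₁ | β₂
(α is the longest common prefix among the alternatives). Repeat until
no nonterminal has two alternatives with a common prefix.

Round 1: F has alternatives sharing prefix 'X b'. Introduce F': F → X b F'
  Add: F' → n id
  Add: F' → ε

No remaining common prefixes — done.

Resulting grammar:
F → X b F'
F' → n id
F' → ε
F → F id
X → n )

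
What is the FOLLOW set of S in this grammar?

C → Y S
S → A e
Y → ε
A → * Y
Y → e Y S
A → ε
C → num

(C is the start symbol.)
{ $, '*', 'e' }

To compute FOLLOW(S), find every occurrence of S on a right-hand side N → α S β: add FIRST(β) \ {ε}, and if β is empty or nullable also add FOLLOW(N). Iterate to a fixed point.

In C → Y S: S is at the end, add FOLLOW(C)
In Y → e Y S: S is at the end, add FOLLOW(Y)

The FOLLOW sets referred to above (computed the same way, to a fixed point):
  FOLLOW(C) = { $ }
  FOLLOW(Y) = { '*', 'e' }

Taking the union: FOLLOW(S) = { $, '*', 'e' }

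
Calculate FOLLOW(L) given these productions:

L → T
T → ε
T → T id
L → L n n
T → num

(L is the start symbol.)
To compute FOLLOW(L), find every occurrence of L on a right-hand side N → α L β: add FIRST(β) \ {ε}, and if β is empty or nullable also add FOLLOW(N). Iterate to a fixed point.

L is the start symbol, so $ ∈ FOLLOW(L).
In L → L n n: L is followed by n n, add FIRST(n n) \ {ε} = { 'n' }

Taking the union: FOLLOW(L) = { $, 'n' }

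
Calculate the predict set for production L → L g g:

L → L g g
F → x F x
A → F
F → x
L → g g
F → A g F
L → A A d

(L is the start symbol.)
PREDICT(L → L g g) = (FIRST(RHS) \ {ε}) ∪ (FOLLOW(L) if ε ∈ FIRST(RHS), i.e. RHS ⇒* ε)
FIRST(L) = { 'g', 'x' }
FIRST(L g g) = { 'g', 'x' }
ε ∉ FIRST(L g g), so FOLLOW(L) is not added.
PREDICT(L → L g g) = { 'g', 'x' }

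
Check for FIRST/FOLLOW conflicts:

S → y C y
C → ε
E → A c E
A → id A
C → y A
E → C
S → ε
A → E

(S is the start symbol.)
Nullable non-terminals: A, C, E, S.
FIRST sets used below: FIRST(E) = { 'c', 'id', 'y', ε }, FIRST(A) = { 'c', 'id', 'y', ε }, FIRST(C) = { 'y', ε }

A: nullable alternative(s) A → E; FOLLOW(A) = { 'c', 'y' }
  A → id A: FIRST \ {ε} = { 'id' } — disjoint from FOLLOW(A)
  A → E: FIRST \ {ε} = { 'c', 'id', 'y' } — this is the only nullable alternative, skip

C: nullable alternative(s) C → ε; FOLLOW(C) = { 'c', 'y' }
  C → ε: FIRST \ {ε} = { } — this is the only nullable alternative, skip
  C → y A: FIRST \ {ε} = { 'y' } — overlaps FOLLOW(C) on { 'y' }: CONFLICT

E: nullable alternative(s) E → C; FOLLOW(E) = { 'c', 'y' }
  E → A c E: FIRST \ {ε} = { 'c', 'id', 'y' } — overlaps FOLLOW(E) on { 'c', 'y' }: CONFLICT
  E → C: FIRST \ {ε} = { 'y' } — this is the only nullable alternative, skip

S: nullable alternative(s) S → ε; FOLLOW(S) = { $ }
  S → y C y: FIRST \ {ε} = { 'y' } — disjoint from FOLLOW(S)
  S → ε: FIRST \ {ε} = { } — this is the only nullable alternative, skip

So the grammar has 2 FIRST/FOLLOW conflicts (marked CONFLICT above).

Answer: Yes. C → y A with FOLLOW(C) on { 'y' }; E → A c E with FOLLOW(E) on { 'c', 'y' }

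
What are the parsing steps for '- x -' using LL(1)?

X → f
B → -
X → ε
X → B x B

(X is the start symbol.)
LL(1) parsing maintains a stack (initially the start symbol over $) and the input. At each step: if the stack top is a terminal, match it against the current input token; if it is a non-terminal N, replace it with the RHS of M[N, lookahead] (the unique production whose predict set contains the lookahead).

Stack is shown with the top on the left.

Stack    Input    Action
------------------------
X $      - x - $  output X → B x B
B x B $  - x - $  output B → -
- x B $  - x - $  match '-'
x B $    x - $    match 'x'
B $      - $      output B → -
- $      - $      match '-'
$        $        accept

The string is accepted.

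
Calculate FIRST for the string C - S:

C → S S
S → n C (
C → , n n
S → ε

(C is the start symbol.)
FIRST sets of the non-terminals involved (from the grammar, by fixed-point iteration):
  FIRST(C) = { ',', 'n', ε }

To compute FIRST(C - S), process the symbols left to right:
Symbol C is a non-terminal. Add FIRST(C) \ {ε} = { ',', 'n' }
C is nullable (ε ∈ FIRST(C)), continue to the next symbol.
Symbol - is a terminal. Add '-' and stop.
FIRST(C - S) = { ',', '-', 'n' }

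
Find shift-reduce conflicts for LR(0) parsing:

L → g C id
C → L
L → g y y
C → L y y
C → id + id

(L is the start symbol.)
Yes — I4: [C → L .] vs [C → L . y y]

A shift-reduce conflict occurs when an LR(0) state has both:
  - a complete (reduce) item [A → α .] (dot at the end), and
  - a shift item [B → β . c γ] (dot before a terminal).

Augment with L' → L and build the canonical LR(0) collection (I0 = CLOSURE({[L' → . L]}), then GOTO on every symbol after a dot until no new states appear). It has 13 states:
  I0: { [L → . g C id], [L → . g y y], [L' → . L] }  — shift
  I1: { [L' → L .] }  — accept
  I2: { [C → . L y y], [C → . L], [C → . id + id], [L → . g C id], [L → . g y y], [L → g . C id], [L → g . y y] }  — shift
  I3: { [L → g C . id] }  — shift
  I4: { [C → L . y y], [C → L .] }  — shift, reduce
  I5: { [C → id . + id] }  — shift
  I6: { [L → g y . y] }  — shift
  I7: { [L → g y y .] }  — reduce
  I8: { [C → id + . id] }  — shift
  I9: { [C → id + id .] }  — reduce
  I10: { [C → L y . y] }  — shift
  I11: { [C → L y y .] }  — reduce
  I12: { [L → g C id .] }  — reduce

I4 contains reduce item [C → L .] and shift item [C → L . y y] — shift-reduce conflict.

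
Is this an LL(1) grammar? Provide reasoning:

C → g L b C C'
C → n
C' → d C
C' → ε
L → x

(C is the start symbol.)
No. Predict set conflict for C': { 'd' }

Relevant sets:
  FOLLOW(C') = { $, 'd' }

For C:
  PREDICT(C → g L b C C') = { 'g' }
  PREDICT(C → n) = { 'n' }
For C':
  PREDICT(C' → d C) = { 'd' }
  PREDICT(C' → ε) = { $, 'd' }
L has a single production, so nothing to check there.

Conflict found: Predict set conflict for C': { 'd' }
The grammar is NOT LL(1).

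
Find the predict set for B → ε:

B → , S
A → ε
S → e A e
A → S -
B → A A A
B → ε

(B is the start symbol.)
PREDICT(B → ε) = (FIRST(RHS) \ {ε}) ∪ (FOLLOW(B) if ε ∈ FIRST(RHS), i.e. RHS ⇒* ε)
The right-hand side is ε (FIRST(ε) = { ε }), so the predict set is FOLLOW(B) = { $ }
PREDICT(B → ε) = { $ }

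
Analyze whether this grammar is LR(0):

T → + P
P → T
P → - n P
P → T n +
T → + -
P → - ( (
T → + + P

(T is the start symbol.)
Augment with T' → T and build the canonical LR(0) collection (I0 = CLOSURE({[T' → . T]}), then GOTO on every symbol after a dot until no new states appear). It has 15 states:
  I0: { [T → . + + P], [T → . + -], [T → . + P], [T' → . T] }  — shift
  I1: { [P → . - ( (], [P → . - n P], [P → . T n +], [P → . T], [T → + . + P], [T → + . -], [T → + . P], [T → . + + P], [T → . + -], [T → . + P] }  — shift
  I2: { [T' → T .] }  — accept
  I3: { [P → . - ( (], [P → . - n P], [P → . T n +], [P → . T], [T → + + . P], [T → + . + P], [T → + . -], [T → + . P], [T → . + + P], [T → . + -], [T → . + P] }  — shift
  I4: { [P → - . ( (], [P → - . n P], [T → + - .] }  — shift, reduce
  I5: { [T → + P .] }  — reduce
  I6: { [P → T . n +], [P → T .] }  — shift, reduce
  I7: { [P → T n . +] }  — shift
  I8: { [P → T n + .] }  — reduce
  I9: { [P → - ( . (] }  — shift
  I10: { [P → - n . P], [P → . - ( (], [P → . - n P], [P → . T n +], [P → . T], [T → . + + P], [T → . + -], [T → . + P] }  — shift
  I11: { [P → - . ( (], [P → - . n P] }  — shift
  I12: { [P → - n P .] }  — reduce
  I13: { [P → - ( ( .] }  — reduce
  I14: { [T → + + P .], [T → + P .] }  — 2 reduces

Conflict in state I4:
  Shift-reduce conflict between [T → + - .] and [P → - . ( (]
So the grammar is NOT LR(0).

Answer: No. Shift-reduce conflict between [T → + - .] and [P → - . ( (]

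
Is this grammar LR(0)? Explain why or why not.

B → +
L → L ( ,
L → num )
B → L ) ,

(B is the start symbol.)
Yes, the grammar is LR(0)

Augment with B' → B and build the canonical LR(0) collection (I0 = CLOSURE({[B' → . B]}), then GOTO on every symbol after a dot until no new states appear). It has 10 states:
  I0: { [B → . +], [B → . L ) ,], [B' → . B], [L → . L ( ,], [L → . num )] }  — shift
  I1: { [B → + .] }  — reduce
  I2: { [B' → B .] }  — accept
  I3: { [B → L . ) ,], [L → L . ( ,] }  — shift
  I4: { [L → num . )] }  — shift
  I5: { [L → num ) .] }  — reduce
  I6: { [L → L ( . ,] }  — shift
  I7: { [B → L ) . ,] }  — shift
  I8: { [B → L ) , .] }  — reduce
  I9: { [L → L ( , .] }  — reduce

Every state is either a pure shift/goto state or contains exactly one complete item and nothing to shift — no conflicts. The grammar is LR(0).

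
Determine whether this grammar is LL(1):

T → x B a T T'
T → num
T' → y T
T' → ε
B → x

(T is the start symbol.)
Relevant sets:
  FOLLOW(T') = { $, 'y' }

For T:
  PREDICT(T → x B a T T') = { 'x' }
  PREDICT(T → num) = { 'num' }
For T':
  PREDICT(T' → y T) = { 'y' }
  PREDICT(T' → ε) = { $, 'y' }
B has a single production, so nothing to check there.

Conflict found: Predict set conflict for T': { 'y' }
The grammar is NOT LL(1).

Answer: No. Predict set conflict for T': { 'y' }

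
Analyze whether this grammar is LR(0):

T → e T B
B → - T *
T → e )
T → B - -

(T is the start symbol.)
Yes, the grammar is LR(0)

A grammar is LR(0) if no state in the canonical LR(0) collection has:
  - both a shift item (dot before a terminal) and a complete item (shift-reduce conflict), or
  - two or more complete items (reduce-reduce conflict; the accept item [T' → T .] counts as a complete item here).

Augment with T' → T and build the canonical LR(0) collection (I0 = CLOSURE({[T' → . T]}), then GOTO on every symbol after a dot until no new states appear). It has 12 states:
  I0: { [B → . - T *], [T → . B - -], [T → . e )], [T → . e T B], [T' → . T] }  — shift
  I1: { [B → - . T *], [B → . - T *], [T → . B - -], [T → . e )], [T → . e T B] }  — shift
  I2: { [T → B . - -] }  — shift
  I3: { [T' → T .] }  — accept
  I4: { [B → . - T *], [T → . B - -], [T → . e )], [T → . e T B], [T → e . )], [T → e . T B] }  — shift
  I5: { [T → e ) .] }  — reduce
  I6: { [B → . - T *], [T → e T . B] }  — shift
  I7: { [T → e T B .] }  — reduce
  I8: { [T → B - . -] }  — shift
  I9: { [T → B - - .] }  — reduce
  I10: { [B → - T . *] }  — shift
  I11: { [B → - T * .] }  — reduce

Every state is either a pure shift/goto state or contains exactly one complete item and nothing to shift — no conflicts. The grammar is LR(0).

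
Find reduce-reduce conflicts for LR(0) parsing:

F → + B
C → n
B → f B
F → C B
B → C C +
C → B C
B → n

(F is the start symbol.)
Yes — I6: [B → n .] vs [C → n .]

Augment with F' → F and build the canonical LR(0) collection (I0 = CLOSURE({[F' → . F]}), then GOTO on every symbol after a dot until no new states appear). It has 14 states:
  I0: { [B → . C C +], [B → . f B], [B → . n], [C → . B C], [C → . n], [F → . + B], [F → . C B], [F' → . F] }  — shift
  I1: { [B → . C C +], [B → . f B], [B → . n], [C → . B C], [C → . n], [F → + . B] }  — shift
  I2: { [B → . C C +], [B → . f B], [B → . n], [C → . B C], [C → . n], [C → B . C] }  — shift
  I3: { [B → . C C +], [B → . f B], [B → . n], [B → C . C +], [C → . B C], [C → . n], [F → C . B] }  — shift
  I4: { [F' → F .] }  — accept
  I5: { [B → . C C +], [B → . f B], [B → . n], [B → f . B], [C → . B C], [C → . n] }  — shift
  I6: { [B → n .], [C → n .] }  — 2 reduces
  I7: { [B → . C C +], [B → . f B], [B → . n], [B → f B .], [C → . B C], [C → . n], [C → B . C] }  — shift, reduce
  I8: { [B → . C C +], [B → . f B], [B → . n], [B → C . C +], [C → . B C], [C → . n] }  — shift
  I9: { [B → . C C +], [B → . f B], [B → . n], [B → C . C +], [B → C C . +], [C → . B C], [C → . n] }  — shift
  I10: { [B → C C + .] }  — reduce
  I11: { [B → . C C +], [B → . f B], [B → . n], [B → C . C +], [C → . B C], [C → . n], [C → B C .] }  — shift, reduce
  I12: { [B → . C C +], [B → . f B], [B → . n], [C → . B C], [C → . n], [C → B . C], [F → C B .] }  — shift, reduce
  I13: { [B → . C C +], [B → . f B], [B → . n], [C → . B C], [C → . n], [C → B . C], [F → + B .] }  — shift, reduce

I6 contains complete items [B → n .], [C → n .] — reduce-reduce conflict.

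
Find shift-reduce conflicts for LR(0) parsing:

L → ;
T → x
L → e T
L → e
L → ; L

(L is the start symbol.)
Yes — I1: [L → ; .] vs [L → . ;]; I3: [L → e .] vs [T → . x]

A shift-reduce conflict occurs when an LR(0) state has both:
  - a complete (reduce) item [A → α .] (dot at the end), and
  - a shift item [B → β . c γ] (dot before a terminal).

Augment with L' → L and build the canonical LR(0) collection (I0 = CLOSURE({[L' → . L]}), then GOTO on every symbol after a dot until no new states appear). It has 7 states:
  I0: { [L → . ; L], [L → . ;], [L → . e T], [L → . e], [L' → . L] }  — shift
  I1: { [L → . ; L], [L → . ;], [L → . e T], [L → . e], [L → ; . L], [L → ; .] }  — shift, reduce
  I2: { [L' → L .] }  — accept
  I3: { [L → e . T], [L → e .], [T → . x] }  — shift, reduce
  I4: { [L → e T .] }  — reduce
  I5: { [T → x .] }  — reduce
  I6: { [L → ; L .] }  — reduce

I1 contains reduce item [L → ; .] and shift items [L → . ;], [L → . ; L], [L → . e], [L → . e T] — shift-reduce conflict.
I3 contains reduce item [L → e .] and shift item [T → . x] — shift-reduce conflict.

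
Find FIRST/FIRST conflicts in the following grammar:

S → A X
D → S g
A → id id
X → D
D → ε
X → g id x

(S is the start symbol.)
FIRST sets of the non-terminals at (or reachable through a nullable prefix from) the front of some alternative:
  FIRST(S) = { 'id' }
  FIRST(D) = { 'id', ε }

Productions for D:
  D → S g: FIRST = { 'id' }
  D → ε: FIRST = { ε }
Productions for X:
  X → D: FIRST = { 'id', ε }
  X → g id x: FIRST = { 'g' }
S, A have only one production, so no FIRST/FIRST conflict is possible there.

All alternatives of each non-terminal have pairwise disjoint FIRST sets.

Answer: No FIRST/FIRST conflicts.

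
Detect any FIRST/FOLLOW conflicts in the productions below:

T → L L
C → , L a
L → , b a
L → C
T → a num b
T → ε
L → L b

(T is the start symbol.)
No FIRST/FOLLOW conflicts.

A FIRST/FOLLOW conflict occurs when a non-terminal N has a nullable alternative N → β (β ⇒* ε) and another alternative N → α with FIRST(α) ∩ FOLLOW(N) ≠ ∅: on such a lookahead the parser cannot decide between expanding α and letting N vanish via β.

Nullable non-terminals: T.
FIRST sets used below: FIRST(L) = { ',' }

T: nullable alternative(s) T → ε; FOLLOW(T) = { $ }
  T → L L: FIRST \ {ε} = { ',' } — disjoint from FOLLOW(T)
  T → a num b: FIRST \ {ε} = { 'a' } — disjoint from FOLLOW(T)
  T → ε: FIRST \ {ε} = { } — this is the only nullable alternative, skip

C, L have no nullable alternative, so no FIRST/FOLLOW check is needed there.

No FIRST/FOLLOW conflicts found.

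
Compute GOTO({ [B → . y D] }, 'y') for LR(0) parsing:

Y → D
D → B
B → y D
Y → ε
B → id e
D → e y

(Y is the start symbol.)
{ [B → . id e], [B → . y D], [B → y . D], [D → . B], [D → . e y] }

GOTO(I, 'y') = CLOSURE({ [A → αX.β] : [A → α.Xβ] ∈ I, X = 'y' })

Items with dot before 'y', with the dot advanced:
  [B → . y D] → [B → y . D]
Closure of the advanced items:
  [B → y . D] has the dot before D: add [D → . B], [D → . e y]
  [D → . B] has the dot before B: add [B → . y D], [B → . id e]

GOTO = { [B → . id e], [B → . y D], [B → y . D], [D → . B], [D → . e y] }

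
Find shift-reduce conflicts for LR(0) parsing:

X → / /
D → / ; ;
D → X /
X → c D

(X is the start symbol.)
A shift-reduce conflict occurs when an LR(0) state has both:
  - a complete (reduce) item [A → α .] (dot at the end), and
  - a shift item [B → β . c γ] (dot before a terminal).

Augment with X' → X and build the canonical LR(0) collection (I0 = CLOSURE({[X' → . X]}), then GOTO on every symbol after a dot until no new states appear). It has 11 states:
  I0: { [X → . / /], [X → . c D], [X' → . X] }  — shift
  I1: { [X → / . /] }  — shift
  I2: { [X' → X .] }  — accept
  I3: { [D → . / ; ;], [D → . X /], [X → . / /], [X → . c D], [X → c . D] }  — shift
  I4: { [D → / . ; ;], [X → / . /] }  — shift
  I5: { [X → c D .] }  — reduce
  I6: { [D → X . /] }  — shift
  I7: { [D → X / .] }  — reduce
  I8: { [X → / / .] }  — reduce
  I9: { [D → / ; . ;] }  — shift
  I10: { [D → / ; ; .] }  — reduce

No state contains both a complete item and a shift item.

Answer: No shift-reduce conflicts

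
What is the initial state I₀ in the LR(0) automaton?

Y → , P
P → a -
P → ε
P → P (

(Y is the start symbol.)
{ [Y → . , P], [Y' → . Y] }

First, augment the grammar with Y' → Y
I₀ = CLOSURE({ [Y' → . Y] }):
  [Y' → . Y] has the dot before Y: add [Y → . , P]
No further items can be added.

I₀ = { [Y → . , P], [Y' → . Y] }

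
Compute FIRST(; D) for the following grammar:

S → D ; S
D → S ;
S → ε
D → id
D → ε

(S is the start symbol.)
To compute FIRST(; D), process the symbols left to right:
Symbol ; is a terminal. Add ';' and stop.
FIRST(; D) = { ';' }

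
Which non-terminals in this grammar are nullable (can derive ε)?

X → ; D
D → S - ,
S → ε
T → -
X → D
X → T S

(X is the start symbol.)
A non-terminal is nullable if it can derive ε (the empty string): either it has an ε-production, or it has a production whose right-hand side consists entirely of nullable non-terminals.

ε-productions: S → ε
So S is immediately nullable.
No further non-terminal can be added: every production for the remaining non-terminals contains a terminal or a non-nullable non-terminal.
Nullable = { 'S' }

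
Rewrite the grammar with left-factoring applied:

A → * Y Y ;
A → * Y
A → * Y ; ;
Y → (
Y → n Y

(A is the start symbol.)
Left-factoring transforms A → αβ₁ | αβ₂ into A → αA' and A' → β₁ | β₂
(α is the longest common prefix among the alternatives). Repeat until
no nonterminal has two alternatives with a common prefix.

Round 1: A has alternatives sharing prefix '* Y'. Introduce A': A → * Y A'
  Add: A' → Y ;
  Add: A' → ε
  Add: A' → ; ;

No remaining common prefixes — done.

Resulting grammar:
A → * Y A'
A' → Y ;
A' → ε
A' → ; ;
Y → (
Y → n Y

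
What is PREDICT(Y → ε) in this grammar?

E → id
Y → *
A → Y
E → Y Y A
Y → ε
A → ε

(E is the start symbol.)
{ $, '*' }

PREDICT(Y → ε) = (FIRST(RHS) \ {ε}) ∪ (FOLLOW(Y) if ε ∈ FIRST(RHS), i.e. RHS ⇒* ε)
The right-hand side is ε (FIRST(ε) = { ε }), so the predict set is FOLLOW(Y) = { $, '*' }
PREDICT(Y → ε) = { $, '*' }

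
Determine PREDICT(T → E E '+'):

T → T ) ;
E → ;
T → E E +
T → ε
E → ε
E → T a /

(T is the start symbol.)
{ ')', '+', ';', 'a' }

PREDICT(T → E E '+') = (FIRST(RHS) \ {ε}) ∪ (FOLLOW(T) if ε ∈ FIRST(RHS), i.e. RHS ⇒* ε)
FIRST(E) = { ')', '+', ';', 'a', ε }
FIRST(E E '+') = { ')', '+', ';', 'a' }
ε ∉ FIRST(E E '+'), so FOLLOW(T) is not added.
PREDICT(T → E E '+') = { ')', '+', ';', 'a' }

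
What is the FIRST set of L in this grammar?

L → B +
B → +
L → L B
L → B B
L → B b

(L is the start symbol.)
{ '+' }

FIRST sets of the other non-terminals involved (by the same procedure, iterated to a fixed point):
  FIRST(B) = { '+' }

From L → B +:
  - B is a non-terminal: add FIRST(B) \ {ε} = { '+' }
    B is not nullable, so stop
From L → L B:
  - L is the symbol being defined: contributes nothing new
    L is not nullable, so stop
From L → B B:
  - B is a non-terminal: add FIRST(B) \ {ε} = { '+' }
    B is not nullable, so stop
From L → B b:
  - B is a non-terminal: add FIRST(B) \ {ε} = { '+' }
    B is not nullable, so stop

Collecting: FIRST(L) = { '+' }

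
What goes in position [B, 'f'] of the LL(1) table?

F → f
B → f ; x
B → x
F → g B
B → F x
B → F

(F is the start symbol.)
To find M[B, 'f'], we find productions for B where 'f' is in the predict set (PREDICT(N → α) = (FIRST(α) \ {ε}) ∪ (FOLLOW(N) if α ⇒* ε)).

Relevant sets:
  FIRST(F) = { 'f', 'g' }

B → f ; x: PREDICT = { 'f' }
  'f' is in predict set, so this production goes in M[B, 'f']
B → x: PREDICT = { 'x' }
B → F x: PREDICT = { 'f', 'g' }
  'f' is in predict set, so this production goes in M[B, 'f']
B → F: PREDICT = { 'f', 'g' }
  'f' is in predict set, so this production goes in M[B, 'f']

M[B, 'f'] = B → f ; x, B → F x, B → F  (a multiply-defined cell — the grammar is not LL(1))

Answer: B → f ; x, B → F x, B → F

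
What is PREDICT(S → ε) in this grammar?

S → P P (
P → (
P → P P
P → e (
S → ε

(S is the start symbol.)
{ $ }

PREDICT(S → ε) = (FIRST(RHS) \ {ε}) ∪ (FOLLOW(S) if ε ∈ FIRST(RHS), i.e. RHS ⇒* ε)
The right-hand side is ε (FIRST(ε) = { ε }), so the predict set is FOLLOW(S) = { $ }
PREDICT(S → ε) = { $ }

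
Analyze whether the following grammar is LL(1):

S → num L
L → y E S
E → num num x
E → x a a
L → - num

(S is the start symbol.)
For L:
  PREDICT(L → y E S) = { 'y' }
  PREDICT(L → '-' num) = { '-' }
For E:
  PREDICT(E → num num x) = { 'num' }
  PREDICT(E → x a a) = { 'x' }
S has a single production, so nothing to check there.

All predict sets are disjoint. The grammar IS LL(1).

Answer: Yes, the grammar is LL(1).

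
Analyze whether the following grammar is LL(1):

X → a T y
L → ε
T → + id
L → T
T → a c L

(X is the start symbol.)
Relevant sets:
  FIRST(T) = { '+', 'a' }
  FOLLOW(L) = { 'y' }

For L:
  PREDICT(L → ε) = { 'y' }
  PREDICT(L → T) = { '+', 'a' }
For T:
  PREDICT(T → '+' id) = { '+' }
  PREDICT(T → a c L) = { 'a' }
X has a single production, so nothing to check there.

All predict sets are disjoint. The grammar IS LL(1).

Answer: Yes, the grammar is LL(1).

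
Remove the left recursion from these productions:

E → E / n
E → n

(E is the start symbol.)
E is directly left-recursive. The standard transformation for
  A → A α₁ | ... | A α_m | β₁ | ... | β_n
is
  A  → β₁ A' | ... | β_n A'
  A' → α₁ A' | ... | α_m A' | ε

E → n becomes E → n E'
E → E / n becomes E' → / n E'
Add E' → ε

Resulting grammar:
E → n E'
E' → / n E'
E' → ε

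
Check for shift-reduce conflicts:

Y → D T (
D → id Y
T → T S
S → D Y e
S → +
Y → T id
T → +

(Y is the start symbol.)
Yes — I10: [Y → T id .] vs [D → . id Y]

Augment with Y' → Y and build the canonical LR(0) collection (I0 = CLOSURE({[Y' → . Y]}), then GOTO on every symbol after a dot until no new states appear). It has 15 states:
  I0: { [D → . id Y], [T → . +], [T → . T S], [Y → . D T (], [Y → . T id], [Y' → . Y] }  — shift
  I1: { [T → + .] }  — reduce
  I2: { [T → . +], [T → . T S], [Y → D . T (] }  — shift
  I3: { [D → . id Y], [S → . +], [S → . D Y e], [T → T . S], [Y → T . id] }  — shift
  I4: { [Y' → Y .] }  — accept
  I5: { [D → . id Y], [D → id . Y], [T → . +], [T → . T S], [Y → . D T (], [Y → . T id] }  — shift
  I6: { [D → id Y .] }  — reduce
  I7: { [S → + .] }  — reduce
  I8: { [D → . id Y], [S → D . Y e], [T → . +], [T → . T S], [Y → . D T (], [Y → . T id] }  — shift
  I9: { [T → T S .] }  — reduce
  I10: { [D → . id Y], [D → id . Y], [T → . +], [T → . T S], [Y → . D T (], [Y → . T id], [Y → T id .] }  — shift, reduce
  I11: { [S → D Y . e] }  — shift
  I12: { [S → D Y e .] }  — reduce
  I13: { [D → . id Y], [S → . +], [S → . D Y e], [T → T . S], [Y → D T . (] }  — shift
  I14: { [Y → D T ( .] }  — reduce

I10 contains reduce item [Y → T id .] and shift items [D → . id Y], [T → . +] — shift-reduce conflict.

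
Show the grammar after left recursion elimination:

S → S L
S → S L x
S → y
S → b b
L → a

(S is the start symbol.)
S → y S'
S → b b S'
S' → L S'
S' → L x S'
S' → ε
L → a

S is directly left-recursive. The standard transformation for
  A → A α₁ | ... | A α_m | β₁ | ... | β_n
is
  A  → β₁ A' | ... | β_n A'
  A' → α₁ A' | ... | α_m A' | ε

S → y becomes S → y S'
S → b b becomes S → b b S'
S → S L becomes S' → L S'
S → S L x becomes S' → L x S'
Add S' → ε

Productions for other non-terminals are unchanged:
  L → a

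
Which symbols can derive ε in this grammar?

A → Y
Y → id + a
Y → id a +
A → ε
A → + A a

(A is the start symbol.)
{ 'A' }

A non-terminal is nullable if it can derive ε (the empty string): either it has an ε-production, or it has a production whose right-hand side consists entirely of nullable non-terminals.

ε-productions: A → ε
So A is immediately nullable.
No further non-terminal can be added: every production for the remaining non-terminals contains a terminal or a non-nullable non-terminal.
Nullable = { 'A' }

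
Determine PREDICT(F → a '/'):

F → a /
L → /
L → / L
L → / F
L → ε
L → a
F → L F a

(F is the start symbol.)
PREDICT(F → a '/') = (FIRST(RHS) \ {ε}) ∪ (FOLLOW(F) if ε ∈ FIRST(RHS), i.e. RHS ⇒* ε)
FIRST(a '/') = { 'a' }
ε ∉ FIRST(a '/'), so FOLLOW(F) is not added.
PREDICT(F → a '/') = { 'a' }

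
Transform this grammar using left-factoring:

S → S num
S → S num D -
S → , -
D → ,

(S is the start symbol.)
Left-factoring transforms A → αβ₁ | αβ₂ into A → αA' and A' → β₁ | β₂
(α is the longest common prefix among the alternatives). Repeat until
no nonterminal has two alternatives with a common prefix.

Round 1: S has alternatives sharing prefix 'S num'. Introduce S': S → S num S'
  Add: S' → ε
  Add: S' → D -

No remaining common prefixes — done.

Resulting grammar:
S → S num S'
S' → ε
S' → D -
S → , -
D → ,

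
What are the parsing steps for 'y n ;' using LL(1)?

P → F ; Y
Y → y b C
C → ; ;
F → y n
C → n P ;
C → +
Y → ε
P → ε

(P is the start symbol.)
LL(1) parsing maintains a stack (initially the start symbol over $) and the input. At each step: if the stack top is a terminal, match it against the current input token; if it is a non-terminal N, replace it with the RHS of M[N, lookahead] (the unique production whose predict set contains the lookahead).

Stack is shown with the top on the left.

Stack      Input    Action
--------------------------
P $        y n ; $  output P → F ; Y
F ; Y $    y n ; $  output F → y n
y n ; Y $  y n ; $  match 'y'
n ; Y $    n ; $    match 'n'
; Y $      ; $      match ';'
Y $        $        output Y → ε
$          $        accept

The string is accepted.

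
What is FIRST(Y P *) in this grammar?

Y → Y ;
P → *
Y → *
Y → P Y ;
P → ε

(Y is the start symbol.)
{ '*' }

FIRST sets of the non-terminals involved (from the grammar, by fixed-point iteration):
  FIRST(Y) = { '*' }

To compute FIRST(Y P *), process the symbols left to right:
Symbol Y is a non-terminal. Add FIRST(Y) \ {ε} = { '*' }
Y is not nullable (ε ∉ FIRST(Y)), so stop here.
FIRST(Y P *) = { '*' }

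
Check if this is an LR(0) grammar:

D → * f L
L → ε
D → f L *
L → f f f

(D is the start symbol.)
No. Shift-reduce conflict between [L → .] and [L → . f f f]

Augment with D' → D and build the canonical LR(0) collection (I0 = CLOSURE({[D' → . D]}), then GOTO on every symbol after a dot until no new states appear). It has 11 states:
  I0: { [D → . * f L], [D → . f L *], [D' → . D] }  — shift
  I1: { [D → * . f L] }  — shift
  I2: { [D' → D .] }  — accept
  I3: { [D → f . L *], [L → . f f f], [L → .] }  — shift, reduce
  I4: { [D → f L . *] }  — shift
  I5: { [L → f . f f] }  — shift
  I6: { [L → f f . f] }  — shift
  I7: { [L → f f f .] }  — reduce
  I8: { [D → f L * .] }  — reduce
  I9: { [D → * f . L], [L → . f f f], [L → .] }  — shift, reduce
  I10: { [D → * f L .] }  — reduce

Conflict in state I3:
  Shift-reduce conflict between [L → .] and [L → . f f f]
So the grammar is NOT LR(0).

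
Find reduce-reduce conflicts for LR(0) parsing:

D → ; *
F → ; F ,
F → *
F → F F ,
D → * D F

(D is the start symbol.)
No reduce-reduce conflicts

A reduce-reduce conflict occurs when an LR(0) state has two complete items [A → α .] and [B → β .] — both call for a reduction, and with no lookahead the parser cannot choose between them.

Augment with D' → D and build the canonical LR(0) collection (I0 = CLOSURE({[D' → . D]}), then GOTO on every symbol after a dot until no new states appear). It has 13 states:
  I0: { [D → . * D F], [D → . ; *], [D' → . D] }  — shift
  I1: { [D → * . D F], [D → . * D F], [D → . ; *] }  — shift
  I2: { [D → ; . *] }  — shift
  I3: { [D' → D .] }  — accept
  I4: { [D → ; * .] }  — reduce
  I5: { [D → * D . F], [F → . *], [F → . ; F ,], [F → . F F ,] }  — shift
  I6: { [F → * .] }  — reduce
  I7: { [F → . *], [F → . ; F ,], [F → . F F ,], [F → ; . F ,] }  — shift
  I8: { [D → * D F .], [F → . *], [F → . ; F ,], [F → . F F ,], [F → F . F ,] }  — shift, reduce
  I9: { [F → . *], [F → . ; F ,], [F → . F F ,], [F → F . F ,], [F → F F . ,] }  — shift
  I10: { [F → F F , .] }  — reduce
  I11: { [F → . *], [F → . ; F ,], [F → . F F ,], [F → ; F . ,], [F → F . F ,] }  — shift
  I12: { [F → ; F , .] }  — reduce

No state contains more than one complete item.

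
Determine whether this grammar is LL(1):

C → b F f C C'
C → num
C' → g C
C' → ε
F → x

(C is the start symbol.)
Relevant sets:
  FOLLOW(C') = { $, 'g' }

For C:
  PREDICT(C → b F f C C') = { 'b' }
  PREDICT(C → num) = { 'num' }
For C':
  PREDICT(C' → g C) = { 'g' }
  PREDICT(C' → ε) = { $, 'g' }
F has a single production, so nothing to check there.

Conflict found: Predict set conflict for C': { 'g' }
The grammar is NOT LL(1).

Answer: No. Predict set conflict for C': { 'g' }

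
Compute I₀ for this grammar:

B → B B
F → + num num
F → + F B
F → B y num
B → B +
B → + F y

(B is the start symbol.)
First, augment the grammar with B' → B
I₀ = CLOSURE({ [B' → . B] }):
  [B' → . B] has the dot before B: add [B → . B B], [B → . B +], [B → . + F y]
No further items can be added.

I₀ = { [B → . + F y], [B → . B +], [B → . B B], [B' → . B] }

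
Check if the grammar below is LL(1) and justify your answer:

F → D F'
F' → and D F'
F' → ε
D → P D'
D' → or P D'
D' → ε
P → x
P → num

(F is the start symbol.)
A grammar is LL(1) if for each non-terminal N with multiple productions, the predict sets of those productions are pairwise disjoint, where PREDICT(N → α) = (FIRST(α) \ {ε}) ∪ (FOLLOW(N) if α ⇒* ε).

Relevant sets:
  FOLLOW(F') = { $ }
  FOLLOW(D') = { $, 'and' }

For F':
  PREDICT(F' → and D F') = { 'and' }
  PREDICT(F' → ε) = { $ }
For D':
  PREDICT(D' → or P D') = { 'or' }
  PREDICT(D' → ε) = { $, 'and' }
For P:
  PREDICT(P → x) = { 'x' }
  PREDICT(P → num) = { 'num' }
F, D have a single production, so nothing to check there.

All predict sets are disjoint. The grammar IS LL(1).

Answer: Yes, the grammar is LL(1).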